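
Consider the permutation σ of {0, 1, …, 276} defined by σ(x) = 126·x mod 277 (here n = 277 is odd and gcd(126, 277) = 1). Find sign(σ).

-1

Start at x=276: 276 → 151 → 190 → 118 → 187 → 17 → 203 → … (one orbit).
Cycle lengths of π_126 on ℤ/277ℤ: [276, 1]; 2 cycles in total.
With 2 cycles on 277 points, sign = (−1)^{277−2} = -1.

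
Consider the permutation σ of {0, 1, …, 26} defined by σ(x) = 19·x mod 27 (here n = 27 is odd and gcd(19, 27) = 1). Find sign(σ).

+1

Orbit of 10 under x↦19x: [10, 1, 19]… (length divides ord_27(19)).
The orbit structure of x ↦ 19x mod 27: 15 orbits of sizes [3, 3, 3, 3, 3, 3, 1, 1, 1, 1, 1, 1, 1, 1, 1].
n − c = 27 − 15 = 12; sign = (−1)^12 = +1.
Via Zolotarev, sign(π_{19}) = (19|27) = +1.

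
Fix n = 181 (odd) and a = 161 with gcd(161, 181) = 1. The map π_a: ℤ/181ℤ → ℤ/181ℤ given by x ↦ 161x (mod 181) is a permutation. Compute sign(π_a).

+1

Trace 121: π^k(121) = [121, 114, 73, 169, 59, 87, 70] for k=0..6.
Cycle lengths of π_161 on ℤ/181ℤ: [45, 45, 45, 45, 1]; 5 cycles in total.
With 5 cycles on 181 points, sign = (−1)^{181−5} = +1.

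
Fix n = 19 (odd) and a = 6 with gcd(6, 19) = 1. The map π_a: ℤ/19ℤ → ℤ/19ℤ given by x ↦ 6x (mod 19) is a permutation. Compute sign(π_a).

Orbit of 11 under x↦6x: [11, 9, 16, 1, 6, 17, 7]… (length divides ord_19(6)).
The orbit structure of x ↦ 6x mod 19: 3 orbits of sizes [9, 9, 1].
3 cycles on 19: each ℓ→(−1)^(ℓ−1), product (−1)^16 = +1.
Zolotarev: (6|19) = +1, matching the cycle-count sign.

+1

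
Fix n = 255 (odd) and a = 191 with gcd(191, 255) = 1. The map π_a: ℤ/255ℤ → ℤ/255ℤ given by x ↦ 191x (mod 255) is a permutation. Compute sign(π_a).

-1

Start at x=16: 16 → 251 → 1 → 191 → 16 (one orbit).
π_191 has 70 disjoint cycles with lengths [4, 4, 4, 4, 4, 4, 4, 4, 4, 4, 4, 4, 4, 4, 4, 4, 4, 4, 4, 4, 4, 4, 4, 4, 4, 4, 4, 4, 4, 4, 4, 4, 4, 4, 4, 4, 4, 4, 4, 4, 4, 4, 4, 4, 4, 4, 4, 4, 4, 4, 4, 4, 4, 4, 4, 4, 4, 4, 4, 4, 2, 2, 2, 2, 2, 1, 1, 1, 1, 1] on {0,…,254}.
sign(π) = (−1)^{n − #cycles} = (−1)^{255−70} = (−1)^185 = -1.
(191|255)_J = -1 (Zolotarev's lemma cross-check).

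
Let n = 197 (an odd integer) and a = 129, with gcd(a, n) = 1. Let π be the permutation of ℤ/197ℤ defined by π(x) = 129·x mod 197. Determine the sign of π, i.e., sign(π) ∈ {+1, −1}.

Orbit of 20 under x↦129x: [20, 19, 87, 191, 14, 33, 120]… (length divides ord_197(129)).
Cycle type of π: 28×7 + 1; total 8 cycles.
Σ(ℓ_i−1) = 197−8 = 189; sign = (−1)^189 = -1.

-1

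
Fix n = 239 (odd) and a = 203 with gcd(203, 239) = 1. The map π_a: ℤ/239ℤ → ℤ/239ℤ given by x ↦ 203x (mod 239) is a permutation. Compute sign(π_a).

-1

Trace 23: π^k(23) = [23, 128, 172, 22, 164, 71, 73] for k=0..6.
8 cycles of lengths [34, 34, 34, 34, 34, 34, 34, 1].
With 8 cycles on 239 points, sign = (−1)^{239−8} = -1.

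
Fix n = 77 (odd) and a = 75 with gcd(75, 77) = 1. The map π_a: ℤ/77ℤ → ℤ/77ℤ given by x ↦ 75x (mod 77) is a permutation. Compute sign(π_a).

-1

Start at x=60: 60 → 34 → 9 → 59 → 36 → 5 → 67 → … (one orbit).
π_75 has 6 disjoint cycles with lengths [30, 30, 6, 5, 5, 1] on {0,…,76}.
sign(π) = (−1)^{n − #cycles} = (−1)^{77−6} = (−1)^71 = -1.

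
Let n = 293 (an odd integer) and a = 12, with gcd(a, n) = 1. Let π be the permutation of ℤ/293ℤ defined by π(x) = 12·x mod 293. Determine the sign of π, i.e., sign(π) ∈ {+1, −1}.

Start at x=125: 125 → 35 → 127 → 59 → 122 → 292 → 281 → … (one orbit).
Decompose π into cycles: lengths [292, 1] (2 cycles, including the fixed point 0).
293 − 2 = 291 transpositions; sign(π) = (−1)^291 = -1.

-1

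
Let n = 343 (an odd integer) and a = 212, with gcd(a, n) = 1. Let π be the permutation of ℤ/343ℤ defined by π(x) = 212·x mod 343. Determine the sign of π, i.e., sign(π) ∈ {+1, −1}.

+1

Start at x=312: 312 → 288 → 2 → 81 → 22 → 205 → 242 → … (one orbit).
Cycle type of π: 147×2 + 21×2 + 3×2 + 1; total 7 cycles.
7 cycles on 343: each ℓ→(−1)^(ℓ−1), product (−1)^336 = +1.
Check: (212/343) = +1 by Zolotarev.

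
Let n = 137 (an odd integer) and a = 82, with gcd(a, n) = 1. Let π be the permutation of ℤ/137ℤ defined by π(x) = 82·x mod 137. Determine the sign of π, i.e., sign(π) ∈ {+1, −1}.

-1

Start at x=88: 88 → 92 → 9 → 53 → 99 → 35 → 130 → … (one orbit).
Cycle type of π: 136 + 1; total 2 cycles.
sign(π) = (−1)^{n − #cycles} = (−1)^{137−2} = (−1)^135 = -1.
Via Zolotarev, sign(π_{82}) = (82|137) = -1.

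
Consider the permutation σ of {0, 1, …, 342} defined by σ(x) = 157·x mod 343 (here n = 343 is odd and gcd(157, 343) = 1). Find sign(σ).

Start at x=202: 202 → 158 → 110 → 120 → 318 → 191 → 146 → … (one orbit).
Cycle type of π: 294 + 42 + 6 + 1; total 4 cycles.
sign(π) = (−1)^{n − #cycles} = (−1)^{343−4} = (−1)^339 = -1.
(157|343)_J = -1 (Zolotarev's lemma cross-check).

-1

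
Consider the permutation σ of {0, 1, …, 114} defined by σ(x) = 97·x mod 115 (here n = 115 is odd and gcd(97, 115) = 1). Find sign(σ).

+1

Trace 64: π^k(64) = [64, 113, 36, 42, 49, 38, 6] for k=0..6.
5 cycles of lengths [44, 44, 22, 4, 1].
With 5 cycles on 115 points, sign = (−1)^{115−5} = +1.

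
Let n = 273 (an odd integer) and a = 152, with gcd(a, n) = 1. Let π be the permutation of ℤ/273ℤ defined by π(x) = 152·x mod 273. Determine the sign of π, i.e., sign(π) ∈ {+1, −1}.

+1

Trace 152: π^k(152) = [152, 172, 209, 100, 185, 1] for k=0..5.
Cycle lengths of π_152 on ℤ/273ℤ: [6, 6, 6, 6, 6, 6, 6, 6, 6, 6, 6, 6, 6, 6, 6, 6, 6, 6, 6, 6, 6, 6, 6, 6, 6, 6, 6, 6, 6, 6, 6, 6, 6, 6, 6, 6, 6, 6, 6, 6, 6, 6, 6, 3, 3, 3, 3, 2, 1]; 49 cycles in total.
sign(π) = (−1)^{n − #cycles} = (−1)^{273−49} = (−1)^224 = +1.
Zolotarev: (152|273) = +1, matching the cycle-count sign.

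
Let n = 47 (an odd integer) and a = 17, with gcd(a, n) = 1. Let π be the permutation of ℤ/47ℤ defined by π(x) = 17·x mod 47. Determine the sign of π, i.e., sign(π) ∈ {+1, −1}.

Orbit of 17 under x↦17x: [17, 7, 25, 2, 34, 14, 3]… (length divides ord_47(17)).
The orbit structure of x ↦ 17x mod 47: 3 orbits of sizes [23, 23, 1].
sign(π) = (−1)^{n − #cycles} = (−1)^{47−3} = (−1)^44 = +1.

+1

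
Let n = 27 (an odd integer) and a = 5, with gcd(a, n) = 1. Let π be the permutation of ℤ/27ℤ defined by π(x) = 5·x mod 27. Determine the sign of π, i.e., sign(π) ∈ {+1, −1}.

Trace 23: π^k(23) = [23, 7, 8, 13, 11, 1, 5] for k=0..6.
Cycle lengths of π_5 on ℤ/27ℤ: [18, 6, 2, 1]; 4 cycles in total.
sign(π) = (−1)^{n − #cycles} = (−1)^{27−4} = (−1)^23 = -1.

-1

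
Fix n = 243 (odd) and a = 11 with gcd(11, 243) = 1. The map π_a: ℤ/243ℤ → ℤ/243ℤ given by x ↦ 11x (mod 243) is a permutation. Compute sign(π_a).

Trace 62: π^k(62) = [62, 196, 212, 145, 137, 49, 53] for k=0..6.
Decompose π into cycles: lengths [162, 54, 18, 6, 2, 1] (6 cycles, including the fixed point 0).
Σ(ℓ_i−1) = 243−6 = 237; sign = (−1)^237 = -1.

-1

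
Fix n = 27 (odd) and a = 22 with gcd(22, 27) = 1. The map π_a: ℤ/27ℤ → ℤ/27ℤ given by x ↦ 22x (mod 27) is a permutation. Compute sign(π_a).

+1

Orbit of 25 under x↦22x: [25, 10, 4, 7, 19, 13, 16]… (length divides ord_27(22)).
π_22 has 7 disjoint cycles with lengths [9, 9, 3, 3, 1, 1, 1] on {0,…,26}.
Σ(ℓ_i−1) = 27−7 = 20; sign = (−1)^20 = +1.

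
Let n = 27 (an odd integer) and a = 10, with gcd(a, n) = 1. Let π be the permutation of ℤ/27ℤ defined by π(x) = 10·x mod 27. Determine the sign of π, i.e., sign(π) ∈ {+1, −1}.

+1

Orbit of 1 under x↦10x: [1, 10, 19]… (length divides ord_27(10)).
Decompose π into cycles: lengths [3, 3, 3, 3, 3, 3, 1, 1, 1, 1, 1, 1, 1, 1, 1] (15 cycles, including the fixed point 0).
27 − 15 = 12 transpositions; sign(π) = (−1)^12 = +1.
(10|27)_J = +1 (Zolotarev's lemma cross-check).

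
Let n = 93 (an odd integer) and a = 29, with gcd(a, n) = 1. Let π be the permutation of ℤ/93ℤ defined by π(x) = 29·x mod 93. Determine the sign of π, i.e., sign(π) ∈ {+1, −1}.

Start at x=16: 16 → 92 → 64 → 89 → 70 → 77 → 1 → … (one orbit).
Cycle type of π: 10×9 + 2 + 1; total 11 cycles.
With 11 cycles on 93 points, sign = (−1)^{93−11} = +1.

+1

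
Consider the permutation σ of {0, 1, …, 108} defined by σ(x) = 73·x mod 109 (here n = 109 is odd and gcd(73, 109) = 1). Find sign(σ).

+1

Trace 25: π^k(25) = [25, 81, 27, 9, 3, 1, 73] for k=0..6.
π_73 has 5 disjoint cycles with lengths [27, 27, 27, 27, 1] on {0,…,108}.
Σ(ℓ_i−1) = 109−5 = 104; sign = (−1)^104 = +1.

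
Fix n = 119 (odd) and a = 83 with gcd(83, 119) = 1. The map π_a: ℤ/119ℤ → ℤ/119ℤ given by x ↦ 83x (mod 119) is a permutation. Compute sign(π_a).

Trace 104: π^k(104) = [104, 64, 76, 1, 83, 106, 111] for k=0..6.
π_83 has 18 disjoint cycles with lengths [8, 8, 8, 8, 8, 8, 8, 8, 8, 8, 8, 8, 8, 8, 2, 2, 2, 1] on {0,…,118}.
sign(π) = (−1)^{n − #cycles} = (−1)^{119−18} = (−1)^101 = -1.
The Jacobi symbol (83|119) = -1 (Zolotarev) agrees.

-1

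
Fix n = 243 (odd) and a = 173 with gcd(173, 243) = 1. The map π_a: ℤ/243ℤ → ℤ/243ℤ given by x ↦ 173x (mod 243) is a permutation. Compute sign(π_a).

Start at x=113: 113 → 109 → 146 → 229 → 8 → 169 → 77 → … (one orbit).
Cycle lengths of π_173 on ℤ/243ℤ: [162, 54, 18, 6, 2, 1]; 6 cycles in total.
6 cycles on 243: each ℓ→(−1)^(ℓ−1), product (−1)^237 = -1.
(173|243)_J = -1 (Zolotarev's lemma cross-check).

-1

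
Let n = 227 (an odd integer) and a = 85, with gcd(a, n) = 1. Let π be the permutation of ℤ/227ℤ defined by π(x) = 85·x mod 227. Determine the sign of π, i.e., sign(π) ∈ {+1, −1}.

+1

Trace 185: π^k(185) = [185, 62, 49, 79, 132, 97, 73] for k=0..6.
Decompose π into cycles: lengths [113, 113, 1] (3 cycles, including the fixed point 0).
With 3 cycles on 227 points, sign = (−1)^{227−3} = +1.
(85|227)_J = +1 (Zolotarev's lemma cross-check).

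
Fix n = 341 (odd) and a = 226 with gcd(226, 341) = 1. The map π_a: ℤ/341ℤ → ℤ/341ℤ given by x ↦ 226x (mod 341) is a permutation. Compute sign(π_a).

-1

Orbit of 41 under x↦226x: [41, 59, 35, 67, 138, 157, 18]… (length divides ord_341(226)).
Decompose π into cycles: lengths [30, 30, 30, 30, 30, 30, 30, 30, 30, 30, 15, 15, 10, 1] (14 cycles, including the fixed point 0).
sign(π) = (−1)^{n − #cycles} = (−1)^{341−14} = (−1)^327 = -1.
Zolotarev: (226|341) = -1, matching the cycle-count sign.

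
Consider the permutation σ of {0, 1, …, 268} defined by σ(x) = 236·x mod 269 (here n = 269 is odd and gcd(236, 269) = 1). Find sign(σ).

-1

Orbit of 174 under x↦236x: [174, 176, 110, 136, 85, 154, 29]… (length divides ord_269(236)).
2 cycles of lengths [268, 1].
With 2 cycles on 269 points, sign = (−1)^{269−2} = -1.
(236|269)_J = -1 (Zolotarev's lemma cross-check).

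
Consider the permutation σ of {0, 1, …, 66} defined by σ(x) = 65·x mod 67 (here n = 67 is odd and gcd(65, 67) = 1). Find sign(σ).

Orbit of 15 under x↦65x: [15, 37, 60, 14, 39, 56, 22]… (length divides ord_67(65)).
Cycle lengths of π_65 on ℤ/67ℤ: [33, 33, 1]; 3 cycles in total.
n − c = 67 − 3 = 64; sign = (−1)^64 = +1.
(65|67)_J = +1 (Zolotarev's lemma cross-check).

+1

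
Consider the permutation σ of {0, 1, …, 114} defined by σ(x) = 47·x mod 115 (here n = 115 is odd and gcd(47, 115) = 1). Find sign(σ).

-1

Start at x=1: 1 → 47 → 24 → 93 → 1 (one orbit).
π_47 has 46 disjoint cycles with lengths [4, 4, 4, 4, 4, 4, 4, 4, 4, 4, 4, 4, 4, 4, 4, 4, 4, 4, 4, 4, 4, 4, 4, 1, 1, 1, 1, 1, 1, 1, 1, 1, 1, 1, 1, 1, 1, 1, 1, 1, 1, 1, 1, 1, 1, 1] on {0,…,114}.
115 − 46 = 69 transpositions; sign(π) = (−1)^69 = -1.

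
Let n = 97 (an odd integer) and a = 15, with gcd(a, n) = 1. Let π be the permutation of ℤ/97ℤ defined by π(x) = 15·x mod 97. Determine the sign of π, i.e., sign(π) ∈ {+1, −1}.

-1

Start at x=86: 86 → 29 → 47 → 26 → 2 → 30 → 62 → … (one orbit).
2 cycles of lengths [96, 1].
With 2 cycles on 97 points, sign = (−1)^{97−2} = -1.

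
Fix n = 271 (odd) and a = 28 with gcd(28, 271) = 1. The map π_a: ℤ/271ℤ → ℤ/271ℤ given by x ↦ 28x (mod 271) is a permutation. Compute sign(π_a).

+1

Start at x=1: 1 → 28 → 242 → 1 (one orbit).
Cycle type of π: 3×90 + 1; total 91 cycles.
271 − 91 = 180 transpositions; sign(π) = (−1)^180 = +1.
Via Zolotarev, sign(π_{28}) = (28|271) = +1.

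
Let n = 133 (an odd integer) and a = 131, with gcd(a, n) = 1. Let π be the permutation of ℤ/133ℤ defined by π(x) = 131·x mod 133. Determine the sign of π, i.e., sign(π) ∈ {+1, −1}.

Orbit of 66 under x↦131x: [66, 1, 131, 4, 125, 16, 101]… (length divides ord_133(131)).
10 cycles of lengths [18, 18, 18, 18, 18, 18, 9, 9, 6, 1].
Σ(ℓ_i−1) = 133−10 = 123; sign = (−1)^123 = -1.
The Jacobi symbol (131|133) = -1 (Zolotarev) agrees.

-1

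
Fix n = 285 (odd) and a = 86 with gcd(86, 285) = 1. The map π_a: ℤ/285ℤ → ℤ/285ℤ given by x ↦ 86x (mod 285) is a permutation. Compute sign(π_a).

+1

Orbit of 106 under x↦86x: [106, 281, 226, 56, 256, 71, 121]… (length divides ord_285(86)).
Cycle lengths of π_86 on ℤ/285ℤ: [18, 18, 18, 18, 18, 18, 18, 18, 18, 18, 18, 18, 18, 18, 18, 2, 2, 2, 2, 2, 1, 1, 1, 1, 1]; 25 cycles in total.
n − c = 285 − 25 = 260; sign = (−1)^260 = +1.
(86|285)_J = +1 (Zolotarev's lemma cross-check).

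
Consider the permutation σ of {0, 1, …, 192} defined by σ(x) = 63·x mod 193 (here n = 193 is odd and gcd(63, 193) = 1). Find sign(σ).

Orbit of 49 under x↦63x: [49, 192, 130, 84, 81, 85, 144]… (length divides ord_193(63)).
17 cycles of lengths [12, 12, 12, 12, 12, 12, 12, 12, 12, 12, 12, 12, 12, 12, 12, 12, 1].
193 − 17 = 176 transpositions; sign(π) = (−1)^176 = +1.

+1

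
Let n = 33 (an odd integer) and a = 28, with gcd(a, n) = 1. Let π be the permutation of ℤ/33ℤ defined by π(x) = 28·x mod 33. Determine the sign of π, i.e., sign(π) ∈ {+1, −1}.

Orbit of 1 under x↦28x: [1, 28, 25, 7, 31, 10, 16]… (length divides ord_33(28)).
Cycle lengths of π_28 on ℤ/33ℤ: [10, 10, 10, 1, 1, 1]; 6 cycles in total.
6 cycles on 33: each ℓ→(−1)^(ℓ−1), product (−1)^27 = -1.
(28|33)_J = -1 (Zolotarev's lemma cross-check).

-1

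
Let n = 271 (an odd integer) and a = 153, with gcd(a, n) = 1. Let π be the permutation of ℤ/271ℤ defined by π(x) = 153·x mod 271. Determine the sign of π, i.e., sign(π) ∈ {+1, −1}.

+1

Trace 212: π^k(212) = [212, 187, 156, 20, 79, 163, 7] for k=0..6.
Cycle type of π: 135×2 + 1; total 3 cycles.
3 cycles on 271: each ℓ→(−1)^(ℓ−1), product (−1)^268 = +1.
Zolotarev: (153|271) = +1, matching the cycle-count sign.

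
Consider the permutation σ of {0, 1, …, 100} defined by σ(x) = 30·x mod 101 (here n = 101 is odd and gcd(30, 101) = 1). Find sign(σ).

Orbit of 25 under x↦30x: [25, 43, 78, 17, 5, 49, 56]… (length divides ord_101(30)).
3 cycles of lengths [50, 50, 1].
sign(π) = (−1)^{n − #cycles} = (−1)^{101−3} = (−1)^98 = +1.
Zolotarev: (30|101) = +1, matching the cycle-count sign.

+1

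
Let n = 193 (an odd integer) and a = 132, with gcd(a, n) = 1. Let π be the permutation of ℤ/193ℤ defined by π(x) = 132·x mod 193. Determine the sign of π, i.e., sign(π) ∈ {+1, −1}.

Orbit of 34 under x↦132x: [34, 49, 99, 137, 135, 64, 149]… (length divides ord_193(132)).
Cycle type of π: 192 + 1; total 2 cycles.
With 2 cycles on 193 points, sign = (−1)^{193−2} = -1.

-1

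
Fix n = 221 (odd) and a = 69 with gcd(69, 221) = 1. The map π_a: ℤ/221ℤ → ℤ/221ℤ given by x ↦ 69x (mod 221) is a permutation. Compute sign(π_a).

+1

Start at x=205: 205 → 1 → 69 → 120 → 103 → 35 → 205 (one orbit).
The orbit structure of x ↦ 69x mod 221: 51 orbits of sizes [6, 6, 6, 6, 6, 6, 6, 6, 6, 6, 6, 6, 6, 6, 6, 6, 6, 6, 6, 6, 6, 6, 6, 6, 6, 6, 6, 6, 6, 6, 6, 6, 6, 6, 1, 1, 1, 1, 1, 1, 1, 1, 1, 1, 1, 1, 1, 1, 1, 1, 1].
n − c = 221 − 51 = 170; sign = (−1)^170 = +1.
The Jacobi symbol (69|221) = +1 (Zolotarev) agrees.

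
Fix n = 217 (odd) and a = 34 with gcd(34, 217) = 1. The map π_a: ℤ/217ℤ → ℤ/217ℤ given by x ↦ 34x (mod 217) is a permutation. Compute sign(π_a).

+1

Start at x=183: 183 → 146 → 190 → 167 → 36 → 139 → 169 → … (one orbit).
Cycle lengths of π_34 on ℤ/217ℤ: [30, 30, 30, 30, 30, 30, 30, 2, 2, 2, 1]; 11 cycles in total.
217 − 11 = 206 transpositions; sign(π) = (−1)^206 = +1.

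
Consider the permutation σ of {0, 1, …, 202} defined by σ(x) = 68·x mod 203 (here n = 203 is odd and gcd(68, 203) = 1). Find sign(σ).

+1

Orbit of 188 under x↦68x: [188, 198, 66, 22, 75, 25, 76]… (length divides ord_203(68)).
Cycle lengths of π_68 on ℤ/203ℤ: [84, 84, 28, 6, 1]; 5 cycles in total.
5 cycles on 203: each ℓ→(−1)^(ℓ−1), product (−1)^198 = +1.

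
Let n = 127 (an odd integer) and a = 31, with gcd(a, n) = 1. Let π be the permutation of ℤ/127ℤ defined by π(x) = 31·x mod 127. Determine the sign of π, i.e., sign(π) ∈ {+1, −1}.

+1

Orbit of 2 under x↦31x: [2, 62, 17, 19, 81, 98, 117]… (length divides ord_127(31)).
The orbit structure of x ↦ 31x mod 127: 3 orbits of sizes [63, 63, 1].
127 − 3 = 124 transpositions; sign(π) = (−1)^124 = +1.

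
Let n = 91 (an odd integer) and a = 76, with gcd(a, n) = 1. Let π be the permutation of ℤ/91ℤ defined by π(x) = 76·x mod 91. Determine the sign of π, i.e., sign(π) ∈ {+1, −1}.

+1

Start at x=22: 22 → 34 → 36 → 6 → 1 → 76 → 43 → … (one orbit).
11 cycles of lengths [12, 12, 12, 12, 12, 12, 12, 2, 2, 2, 1].
Σ(ℓ_i−1) = 91−11 = 80; sign = (−1)^80 = +1.
Zolotarev: (76|91) = +1, matching the cycle-count sign.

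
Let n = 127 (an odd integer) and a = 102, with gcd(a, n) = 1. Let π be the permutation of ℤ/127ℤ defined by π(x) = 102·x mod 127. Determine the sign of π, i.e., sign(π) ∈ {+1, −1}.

-1

Trace 80: π^k(80) = [80, 32, 89, 61, 126, 25, 10] for k=0..6.
4 cycles of lengths [42, 42, 42, 1].
127 − 4 = 123 transpositions; sign(π) = (−1)^123 = -1.
(102|127)_J = -1 (Zolotarev's lemma cross-check).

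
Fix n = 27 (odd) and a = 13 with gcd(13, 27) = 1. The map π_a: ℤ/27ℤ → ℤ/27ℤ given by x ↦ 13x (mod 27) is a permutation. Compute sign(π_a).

Orbit of 16 under x↦13x: [16, 19, 4, 25, 1, 13, 7]… (length divides ord_27(13)).
Decompose π into cycles: lengths [9, 9, 3, 3, 1, 1, 1] (7 cycles, including the fixed point 0).
27 − 7 = 20 transpositions; sign(π) = (−1)^20 = +1.

+1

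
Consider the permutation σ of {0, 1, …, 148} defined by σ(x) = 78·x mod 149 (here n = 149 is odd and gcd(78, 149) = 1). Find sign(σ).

Orbit of 114 under x↦78x: [114, 101, 130, 8, 28, 98, 45]… (length divides ord_149(78)).
π_78 has 2 disjoint cycles with lengths [148, 1] on {0,…,148}.
2 cycles on 149: each ℓ→(−1)^(ℓ−1), product (−1)^147 = -1.

-1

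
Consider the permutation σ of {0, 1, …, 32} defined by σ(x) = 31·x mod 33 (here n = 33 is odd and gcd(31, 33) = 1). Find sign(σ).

+1

Orbit of 4 under x↦31x: [4, 25, 16, 1, 31]… (length divides ord_33(31)).
The orbit structure of x ↦ 31x mod 33: 9 orbits of sizes [5, 5, 5, 5, 5, 5, 1, 1, 1].
With 9 cycles on 33 points, sign = (−1)^{33−9} = +1.
Via Zolotarev, sign(π_{31}) = (31|33) = +1.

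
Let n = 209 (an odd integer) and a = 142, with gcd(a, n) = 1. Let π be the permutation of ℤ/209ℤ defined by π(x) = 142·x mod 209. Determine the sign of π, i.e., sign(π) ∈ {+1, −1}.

-1

Start at x=153: 153 → 199 → 43 → 45 → 120 → 111 → 87 → … (one orbit).
Cycle type of π: 18×10 + 9×2 + 2×5 + 1; total 18 cycles.
sign(π) = (−1)^{n − #cycles} = (−1)^{209−18} = (−1)^191 = -1.
The Jacobi symbol (142|209) = -1 (Zolotarev) agrees.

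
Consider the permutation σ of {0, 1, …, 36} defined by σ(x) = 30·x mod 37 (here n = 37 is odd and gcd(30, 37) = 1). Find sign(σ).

+1

Start at x=16: 16 → 36 → 7 → 25 → 10 → 4 → 9 → … (one orbit).
Cycle type of π: 18×2 + 1; total 3 cycles.
Σ(ℓ_i−1) = 37−3 = 34; sign = (−1)^34 = +1.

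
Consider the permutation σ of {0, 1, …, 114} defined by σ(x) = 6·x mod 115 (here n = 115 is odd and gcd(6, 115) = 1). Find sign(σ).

+1

Trace 36: π^k(36) = [36, 101, 31, 71, 81, 26, 41] for k=0..6.
15 cycles of lengths [11, 11, 11, 11, 11, 11, 11, 11, 11, 11, 1, 1, 1, 1, 1].
sign(π) = (−1)^{n − #cycles} = (−1)^{115−15} = (−1)^100 = +1.
Zolotarev: (6|115) = +1, matching the cycle-count sign.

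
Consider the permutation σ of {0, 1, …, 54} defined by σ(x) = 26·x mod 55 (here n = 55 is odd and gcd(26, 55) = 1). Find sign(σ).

Start at x=1: 1 → 26 → 16 → 31 → 36 → 1 (one orbit).
15 cycles of lengths [5, 5, 5, 5, 5, 5, 5, 5, 5, 5, 1, 1, 1, 1, 1].
55 − 15 = 40 transpositions; sign(π) = (−1)^40 = +1.
(26|55)_J = +1 (Zolotarev's lemma cross-check).

+1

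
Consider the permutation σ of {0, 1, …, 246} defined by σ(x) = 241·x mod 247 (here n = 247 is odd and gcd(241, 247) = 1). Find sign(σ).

Trace 41: π^k(41) = [41, 1, 241, 36, 31, 61, 128] for k=0..6.
π_241 has 9 disjoint cycles with lengths [36, 36, 36, 36, 36, 36, 18, 12, 1] on {0,…,246}.
Σ(ℓ_i−1) = 247−9 = 238; sign = (−1)^238 = +1.
Zolotarev: (241|247) = +1, matching the cycle-count sign.

+1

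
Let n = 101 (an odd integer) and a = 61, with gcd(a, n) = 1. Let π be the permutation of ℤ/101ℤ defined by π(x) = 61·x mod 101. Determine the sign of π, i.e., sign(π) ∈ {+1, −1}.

-1

Orbit of 97 under x↦61x: [97, 59, 64, 66, 87, 55, 22]… (length divides ord_101(61)).
Cycle type of π: 100 + 1; total 2 cycles.
2 cycles on 101: each ℓ→(−1)^(ℓ−1), product (−1)^99 = -1.
Via Zolotarev, sign(π_{61}) = (61|101) = -1.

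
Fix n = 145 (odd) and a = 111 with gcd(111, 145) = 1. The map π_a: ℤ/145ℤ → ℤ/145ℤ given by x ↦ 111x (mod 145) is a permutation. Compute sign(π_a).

+1

Start at x=81: 81 → 1 → 111 → 141 → 136 → 16 → 36 → 81 (one orbit).
Cycle type of π: 7×20 + 1×5; total 25 cycles.
sign(π) = (−1)^{n − #cycles} = (−1)^{145−25} = (−1)^120 = +1.
Via Zolotarev, sign(π_{111}) = (111|145) = +1.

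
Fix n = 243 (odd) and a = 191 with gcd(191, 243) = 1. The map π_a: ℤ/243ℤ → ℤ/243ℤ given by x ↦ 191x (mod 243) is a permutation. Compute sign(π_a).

Orbit of 107 under x↦191x: [107, 25, 158, 46, 38, 211, 206]… (length divides ord_243(191)).
6 cycles of lengths [162, 54, 18, 6, 2, 1].
n − c = 243 − 6 = 237; sign = (−1)^237 = -1.
The Jacobi symbol (191|243) = -1 (Zolotarev) agrees.

-1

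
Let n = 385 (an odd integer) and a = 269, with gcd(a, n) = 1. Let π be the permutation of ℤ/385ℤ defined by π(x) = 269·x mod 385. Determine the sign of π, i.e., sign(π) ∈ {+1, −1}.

-1

Trace 81: π^k(81) = [81, 229, 1, 269, 366, 279, 361] for k=0..6.
π_269 has 24 disjoint cycles with lengths [30, 30, 30, 30, 30, 30, 30, 30, 30, 30, 10, 10, 10, 10, 6, 6, 6, 6, 6, 5, 5, 2, 2, 1] on {0,…,384}.
Σ(ℓ_i−1) = 385−24 = 361; sign = (−1)^361 = -1.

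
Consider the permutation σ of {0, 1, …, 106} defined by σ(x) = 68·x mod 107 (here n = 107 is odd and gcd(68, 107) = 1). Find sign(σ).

Start at x=52: 52 → 5 → 19 → 8 → 9 → 77 → 100 → … (one orbit).
The orbit structure of x ↦ 68x mod 107: 2 orbits of sizes [106, 1].
sign(π) = (−1)^{n − #cycles} = (−1)^{107−2} = (−1)^105 = -1.
(68|107)_J = -1 (Zolotarev's lemma cross-check).

-1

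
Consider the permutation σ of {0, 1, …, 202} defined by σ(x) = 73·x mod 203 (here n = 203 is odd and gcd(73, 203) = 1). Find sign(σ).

Start at x=201: 201 → 57 → 101 → 65 → 76 → 67 → 19 → … (one orbit).
Cycle lengths of π_73 on ℤ/203ℤ: [84, 84, 28, 6, 1]; 5 cycles in total.
5 cycles on 203: each ℓ→(−1)^(ℓ−1), product (−1)^198 = +1.
The Jacobi symbol (73|203) = +1 (Zolotarev) agrees.

+1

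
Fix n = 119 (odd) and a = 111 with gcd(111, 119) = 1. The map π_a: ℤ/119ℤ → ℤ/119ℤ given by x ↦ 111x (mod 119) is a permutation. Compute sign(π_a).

Trace 83: π^k(83) = [83, 50, 76, 106, 104, 1, 111] for k=0..6.
Cycle type of π: 8×14 + 2×3 + 1; total 18 cycles.
119 − 18 = 101 transpositions; sign(π) = (−1)^101 = -1.

-1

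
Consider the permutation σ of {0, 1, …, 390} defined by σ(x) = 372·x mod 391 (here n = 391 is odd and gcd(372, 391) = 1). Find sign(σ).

Trace 325: π^k(325) = [325, 81, 25, 307, 32, 174, 213] for k=0..6.
The orbit structure of x ↦ 372x mod 391: 9 orbits of sizes [88, 88, 88, 88, 11, 11, 8, 8, 1].
391 − 9 = 382 transpositions; sign(π) = (−1)^382 = +1.
(372|391)_J = +1 (Zolotarev's lemma cross-check).

+1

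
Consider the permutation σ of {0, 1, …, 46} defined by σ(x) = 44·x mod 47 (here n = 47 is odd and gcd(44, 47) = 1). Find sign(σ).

-1

Trace 20: π^k(20) = [20, 34, 39, 24, 22, 28, 10] for k=0..6.
Cycle lengths of π_44 on ℤ/47ℤ: [46, 1]; 2 cycles in total.
Σ(ℓ_i−1) = 47−2 = 45; sign = (−1)^45 = -1.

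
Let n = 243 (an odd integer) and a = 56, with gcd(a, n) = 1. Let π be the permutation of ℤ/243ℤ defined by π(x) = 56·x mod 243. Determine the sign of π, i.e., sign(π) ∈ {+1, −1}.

-1

Trace 239: π^k(239) = [239, 19, 92, 49, 71, 88, 68] for k=0..6.
Decompose π into cycles: lengths [162, 54, 18, 6, 2, 1] (6 cycles, including the fixed point 0).
Σ(ℓ_i−1) = 243−6 = 237; sign = (−1)^237 = -1.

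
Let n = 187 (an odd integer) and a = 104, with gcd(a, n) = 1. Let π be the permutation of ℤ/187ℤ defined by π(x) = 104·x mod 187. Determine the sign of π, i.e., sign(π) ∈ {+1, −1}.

Trace 155: π^k(155) = [155, 38, 25, 169, 185, 166, 60] for k=0..6.
The orbit structure of x ↦ 104x mod 187: 9 orbits of sizes [40, 40, 40, 40, 8, 8, 5, 5, 1].
sign(π) = (−1)^{n − #cycles} = (−1)^{187−9} = (−1)^178 = +1.
Via Zolotarev, sign(π_{104}) = (104|187) = +1.

+1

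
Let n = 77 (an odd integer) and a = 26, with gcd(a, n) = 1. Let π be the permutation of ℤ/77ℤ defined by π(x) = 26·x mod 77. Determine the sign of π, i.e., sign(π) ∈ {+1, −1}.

-1

Start at x=27: 27 → 9 → 3 → 1 → 26 → 60 → 20 → … (one orbit).
π_26 has 6 disjoint cycles with lengths [30, 30, 6, 5, 5, 1] on {0,…,76}.
n − c = 77 − 6 = 71; sign = (−1)^71 = -1.
Check: (26/77) = -1 by Zolotarev.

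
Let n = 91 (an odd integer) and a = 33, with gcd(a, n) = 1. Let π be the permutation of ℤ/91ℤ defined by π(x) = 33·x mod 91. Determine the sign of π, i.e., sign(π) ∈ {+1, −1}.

Start at x=81: 81 → 34 → 30 → 80 → 1 → 33 → 88 → … (one orbit).
Decompose π into cycles: lengths [12, 12, 12, 12, 12, 12, 12, 6, 1] (9 cycles, including the fixed point 0).
sign(π) = (−1)^{n − #cycles} = (−1)^{91−9} = (−1)^82 = +1.
The Jacobi symbol (33|91) = +1 (Zolotarev) agrees.

+1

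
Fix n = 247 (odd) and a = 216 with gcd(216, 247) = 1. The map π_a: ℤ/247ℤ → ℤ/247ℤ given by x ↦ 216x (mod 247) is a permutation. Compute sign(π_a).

Orbit of 229 under x↦216x: [229, 64, 239, 1, 216, 220, 96]… (length divides ord_247(216)).
The orbit structure of x ↦ 216x mod 247: 28 orbits of sizes [12, 12, 12, 12, 12, 12, 12, 12, 12, 12, 12, 12, 12, 12, 12, 12, 12, 12, 4, 4, 4, 3, 3, 3, 3, 3, 3, 1].
sign(π) = (−1)^{n − #cycles} = (−1)^{247−28} = (−1)^219 = -1.

-1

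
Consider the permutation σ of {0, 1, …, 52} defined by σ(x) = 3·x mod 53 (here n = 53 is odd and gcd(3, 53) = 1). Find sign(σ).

Start at x=1: 1 → 3 → 9 → 27 → 28 → 31 → 40 → … (one orbit).
Decompose π into cycles: lengths [52, 1] (2 cycles, including the fixed point 0).
53 − 2 = 51 transpositions; sign(π) = (−1)^51 = -1.
Check: (3/53) = -1 by Zolotarev.

-1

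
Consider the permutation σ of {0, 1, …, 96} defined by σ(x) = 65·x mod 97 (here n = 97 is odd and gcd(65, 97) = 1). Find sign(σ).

+1

Orbit of 93 under x↦65x: [93, 31, 75, 25, 73, 89, 62]… (length divides ord_97(65)).
The orbit structure of x ↦ 65x mod 97: 3 orbits of sizes [48, 48, 1].
3 cycles on 97: each ℓ→(−1)^(ℓ−1), product (−1)^94 = +1.
Zolotarev: (65|97) = +1, matching the cycle-count sign.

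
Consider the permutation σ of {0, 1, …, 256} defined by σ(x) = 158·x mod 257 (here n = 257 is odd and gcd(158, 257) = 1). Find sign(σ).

Start at x=236: 236 → 23 → 36 → 34 → 232 → 162 → 153 → … (one orbit).
Cycle lengths of π_158 on ℤ/257ℤ: [128, 128, 1]; 3 cycles in total.
Σ(ℓ_i−1) = 257−3 = 254; sign = (−1)^254 = +1.

+1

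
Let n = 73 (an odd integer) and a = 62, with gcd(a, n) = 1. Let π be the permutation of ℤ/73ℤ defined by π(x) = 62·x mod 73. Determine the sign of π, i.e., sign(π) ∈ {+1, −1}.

Orbit of 72 under x↦62x: [72, 11, 25, 17, 32, 13, 3]… (length divides ord_73(62)).
π_62 has 2 disjoint cycles with lengths [72, 1] on {0,…,72}.
73 − 2 = 71 transpositions; sign(π) = (−1)^71 = -1.
Check: (62/73) = -1 by Zolotarev.

-1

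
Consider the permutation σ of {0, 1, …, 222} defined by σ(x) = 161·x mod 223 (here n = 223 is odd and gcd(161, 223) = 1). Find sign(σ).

Trace 78: π^k(78) = [78, 70, 120, 142, 116, 167, 127] for k=0..6.
2 cycles of lengths [222, 1].
2 cycles on 223: each ℓ→(−1)^(ℓ−1), product (−1)^221 = -1.

-1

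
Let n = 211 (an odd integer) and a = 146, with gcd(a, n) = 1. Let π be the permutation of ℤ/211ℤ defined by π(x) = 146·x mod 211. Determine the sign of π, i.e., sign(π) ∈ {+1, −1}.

Orbit of 153 under x↦146x: [153, 183, 132, 71, 27, 144, 135]… (length divides ord_211(146)).
Cycle type of π: 70×3 + 1; total 4 cycles.
sign(π) = (−1)^{n − #cycles} = (−1)^{211−4} = (−1)^207 = -1.
Via Zolotarev, sign(π_{146}) = (146|211) = -1.

-1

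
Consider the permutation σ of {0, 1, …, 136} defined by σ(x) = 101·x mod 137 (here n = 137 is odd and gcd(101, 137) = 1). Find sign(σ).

+1

Start at x=72: 72 → 11 → 15 → 8 → 123 → 93 → 77 → … (one orbit).
Cycle type of π: 68×2 + 1; total 3 cycles.
sign(π) = (−1)^{n − #cycles} = (−1)^{137−3} = (−1)^134 = +1.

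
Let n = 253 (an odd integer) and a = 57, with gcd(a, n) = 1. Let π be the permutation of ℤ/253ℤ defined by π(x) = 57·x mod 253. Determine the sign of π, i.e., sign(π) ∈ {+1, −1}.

Trace 93: π^k(93) = [93, 241, 75, 227, 36, 28, 78] for k=0..6.
Cycle type of π: 110×2 + 22 + 10 + 1; total 5 cycles.
5 cycles on 253: each ℓ→(−1)^(ℓ−1), product (−1)^248 = +1.
Via Zolotarev, sign(π_{57}) = (57|253) = +1.

+1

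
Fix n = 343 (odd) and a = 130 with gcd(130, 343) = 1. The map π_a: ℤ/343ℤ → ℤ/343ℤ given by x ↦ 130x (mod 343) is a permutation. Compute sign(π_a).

Orbit of 53 under x↦130x: [53, 30, 127, 46, 149, 162, 137]… (length divides ord_343(130)).
Decompose π into cycles: lengths [147, 147, 21, 21, 3, 3, 1] (7 cycles, including the fixed point 0).
n − c = 343 − 7 = 336; sign = (−1)^336 = +1.
The Jacobi symbol (130|343) = +1 (Zolotarev) agrees.

+1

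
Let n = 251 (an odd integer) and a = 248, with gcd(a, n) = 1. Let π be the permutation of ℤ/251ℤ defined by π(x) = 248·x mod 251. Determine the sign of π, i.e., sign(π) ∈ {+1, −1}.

Trace 86: π^k(86) = [86, 244, 21, 188, 189, 186, 195] for k=0..6.
2 cycles of lengths [250, 1].
Σ(ℓ_i−1) = 251−2 = 249; sign = (−1)^249 = -1.
The Jacobi symbol (248|251) = -1 (Zolotarev) agrees.

-1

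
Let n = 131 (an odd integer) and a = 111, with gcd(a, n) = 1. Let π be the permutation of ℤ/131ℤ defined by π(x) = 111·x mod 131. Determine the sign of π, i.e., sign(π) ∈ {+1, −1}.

-1

Start at x=102: 102 → 56 → 59 → 130 → 20 → 124 → 9 → … (one orbit).
Cycle lengths of π_111 on ℤ/131ℤ: [130, 1]; 2 cycles in total.
sign(π) = (−1)^{n − #cycles} = (−1)^{131−2} = (−1)^129 = -1.
Check: (111/131) = -1 by Zolotarev.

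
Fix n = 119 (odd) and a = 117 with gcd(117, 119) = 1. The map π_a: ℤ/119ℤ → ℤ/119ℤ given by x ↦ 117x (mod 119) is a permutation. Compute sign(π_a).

-1

Start at x=106: 106 → 26 → 67 → 104 → 30 → 59 → 1 → … (one orbit).
8 cycles of lengths [24, 24, 24, 24, 8, 8, 6, 1].
8 cycles on 119: each ℓ→(−1)^(ℓ−1), product (−1)^111 = -1.
(117|119)_J = -1 (Zolotarev's lemma cross-check).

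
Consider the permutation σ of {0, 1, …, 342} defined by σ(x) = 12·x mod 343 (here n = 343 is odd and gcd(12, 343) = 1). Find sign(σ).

Orbit of 59 under x↦12x: [59, 22, 264, 81, 286, 2, 24]… (length divides ord_343(12)).
Cycle type of π: 294 + 42 + 6 + 1; total 4 cycles.
343 − 4 = 339 transpositions; sign(π) = (−1)^339 = -1.
Zolotarev: (12|343) = -1, matching the cycle-count sign.

-1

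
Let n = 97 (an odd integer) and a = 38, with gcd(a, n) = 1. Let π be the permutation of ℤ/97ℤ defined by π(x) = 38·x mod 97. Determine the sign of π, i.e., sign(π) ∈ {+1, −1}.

-1

Orbit of 32 under x↦38x: [32, 52, 36, 10, 89, 84, 88]… (length divides ord_97(38)).
Cycle type of π: 96 + 1; total 2 cycles.
sign(π) = (−1)^{n − #cycles} = (−1)^{97−2} = (−1)^95 = -1.
Zolotarev: (38|97) = -1, matching the cycle-count sign.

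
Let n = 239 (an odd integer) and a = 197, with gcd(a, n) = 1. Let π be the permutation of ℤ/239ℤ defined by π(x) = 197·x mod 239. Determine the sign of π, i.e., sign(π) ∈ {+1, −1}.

Trace 60: π^k(60) = [60, 109, 202, 120, 218, 165, 1] for k=0..6.
Decompose π into cycles: lengths [119, 119, 1] (3 cycles, including the fixed point 0).
Σ(ℓ_i−1) = 239−3 = 236; sign = (−1)^236 = +1.

+1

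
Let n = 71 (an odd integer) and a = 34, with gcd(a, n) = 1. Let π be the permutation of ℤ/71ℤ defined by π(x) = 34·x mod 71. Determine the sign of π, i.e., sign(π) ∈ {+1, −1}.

-1

Orbit of 39 under x↦34x: [39, 48, 70, 37, 51, 30, 26]… (length divides ord_71(34)).
6 cycles of lengths [14, 14, 14, 14, 14, 1].
6 cycles on 71: each ℓ→(−1)^(ℓ−1), product (−1)^65 = -1.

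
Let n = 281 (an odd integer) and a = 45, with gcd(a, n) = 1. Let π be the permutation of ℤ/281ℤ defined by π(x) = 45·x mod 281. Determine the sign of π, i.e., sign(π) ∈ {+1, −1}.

+1

Start at x=165: 165 → 119 → 16 → 158 → 85 → 172 → 153 → … (one orbit).
The orbit structure of x ↦ 45x mod 281: 5 orbits of sizes [70, 70, 70, 70, 1].
5 cycles on 281: each ℓ→(−1)^(ℓ−1), product (−1)^276 = +1.
Via Zolotarev, sign(π_{45}) = (45|281) = +1.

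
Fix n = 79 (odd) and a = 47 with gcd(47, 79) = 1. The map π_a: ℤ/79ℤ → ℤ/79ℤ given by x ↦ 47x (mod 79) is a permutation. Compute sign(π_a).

Orbit of 60 under x↦47x: [60, 55, 57, 72, 66, 21, 39]… (length divides ord_79(47)).
Cycle lengths of π_47 on ℤ/79ℤ: [78, 1]; 2 cycles in total.
2 cycles on 79: each ℓ→(−1)^(ℓ−1), product (−1)^77 = -1.
Zolotarev: (47|79) = -1, matching the cycle-count sign.

-1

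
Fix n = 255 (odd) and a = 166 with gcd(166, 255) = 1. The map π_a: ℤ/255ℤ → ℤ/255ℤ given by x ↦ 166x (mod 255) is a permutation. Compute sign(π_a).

Start at x=166: 166 → 16 → 106 → 1 → 166 (one orbit).
The orbit structure of x ↦ 166x mod 255: 75 orbits of sizes [4, 4, 4, 4, 4, 4, 4, 4, 4, 4, 4, 4, 4, 4, 4, 4, 4, 4, 4, 4, 4, 4, 4, 4, 4, 4, 4, 4, 4, 4, 4, 4, 4, 4, 4, 4, 4, 4, 4, 4, 4, 4, 4, 4, 4, 4, 4, 4, 4, 4, 4, 4, 4, 4, 4, 4, 4, 4, 4, 4, 1, 1, 1, 1, 1, 1, 1, 1, 1, 1, 1, 1, 1, 1, 1].
sign(π) = (−1)^{n − #cycles} = (−1)^{255−75} = (−1)^180 = +1.

+1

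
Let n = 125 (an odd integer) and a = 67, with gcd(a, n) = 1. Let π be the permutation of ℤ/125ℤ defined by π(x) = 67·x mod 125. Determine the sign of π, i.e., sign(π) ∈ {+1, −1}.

Start at x=49: 49 → 33 → 86 → 12 → 54 → 118 → 31 → … (one orbit).
Decompose π into cycles: lengths [100, 20, 4, 1] (4 cycles, including the fixed point 0).
sign(π) = (−1)^{n − #cycles} = (−1)^{125−4} = (−1)^121 = -1.

-1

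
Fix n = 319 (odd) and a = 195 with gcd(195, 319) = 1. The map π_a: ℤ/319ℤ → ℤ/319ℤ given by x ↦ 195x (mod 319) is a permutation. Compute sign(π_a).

Trace 199: π^k(199) = [199, 206, 295, 105, 59, 21, 267] for k=0..6.
Decompose π into cycles: lengths [140, 140, 28, 10, 1] (5 cycles, including the fixed point 0).
319 − 5 = 314 transpositions; sign(π) = (−1)^314 = +1.
The Jacobi symbol (195|319) = +1 (Zolotarev) agrees.

+1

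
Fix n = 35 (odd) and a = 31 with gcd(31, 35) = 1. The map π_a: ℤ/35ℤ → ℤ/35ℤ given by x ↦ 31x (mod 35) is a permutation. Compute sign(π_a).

-1

Trace 1: π^k(1) = [1, 31, 16, 6, 11, 26] for k=0..5.
The orbit structure of x ↦ 31x mod 35: 10 orbits of sizes [6, 6, 6, 6, 6, 1, 1, 1, 1, 1].
With 10 cycles on 35 points, sign = (−1)^{35−10} = -1.
Check: (31/35) = -1 by Zolotarev.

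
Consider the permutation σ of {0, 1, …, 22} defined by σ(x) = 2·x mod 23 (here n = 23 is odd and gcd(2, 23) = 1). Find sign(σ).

Orbit of 1 under x↦2x: [1, 2, 4, 8, 16, 9, 18]… (length divides ord_23(2)).
π_2 has 3 disjoint cycles with lengths [11, 11, 1] on {0,…,22}.
3 cycles on 23: each ℓ→(−1)^(ℓ−1), product (−1)^20 = +1.

+1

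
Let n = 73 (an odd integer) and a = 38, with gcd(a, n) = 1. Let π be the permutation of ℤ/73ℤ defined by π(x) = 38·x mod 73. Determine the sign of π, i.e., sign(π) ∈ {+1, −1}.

Start at x=18: 18 → 27 → 4 → 6 → 9 → 50 → 2 → … (one orbit).
The orbit structure of x ↦ 38x mod 73: 3 orbits of sizes [36, 36, 1].
3 cycles on 73: each ℓ→(−1)^(ℓ−1), product (−1)^70 = +1.
Check: (38/73) = +1 by Zolotarev.

+1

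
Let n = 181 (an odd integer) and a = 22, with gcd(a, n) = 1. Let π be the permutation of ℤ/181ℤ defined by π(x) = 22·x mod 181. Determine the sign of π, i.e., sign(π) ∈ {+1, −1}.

-1

Orbit of 122 under x↦22x: [122, 150, 42, 19, 56, 146, 135]… (length divides ord_181(22)).
Cycle lengths of π_22 on ℤ/181ℤ: [20, 20, 20, 20, 20, 20, 20, 20, 20, 1]; 10 cycles in total.
sign(π) = (−1)^{n − #cycles} = (−1)^{181−10} = (−1)^171 = -1.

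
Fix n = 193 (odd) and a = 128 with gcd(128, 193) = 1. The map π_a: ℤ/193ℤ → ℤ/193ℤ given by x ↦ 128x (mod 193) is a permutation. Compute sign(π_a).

Start at x=16: 16 → 118 → 50 → 31 → 108 → 121 → 48 → … (one orbit).
3 cycles of lengths [96, 96, 1].
Σ(ℓ_i−1) = 193−3 = 190; sign = (−1)^190 = +1.
The Jacobi symbol (128|193) = +1 (Zolotarev) agrees.

+1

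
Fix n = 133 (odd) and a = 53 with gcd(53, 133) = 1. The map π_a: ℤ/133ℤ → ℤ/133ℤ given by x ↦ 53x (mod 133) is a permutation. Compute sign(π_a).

Trace 8: π^k(8) = [8, 25, 128, 1, 53, 16, 50] for k=0..6.
π_53 has 10 disjoint cycles with lengths [18, 18, 18, 18, 18, 18, 18, 3, 3, 1] on {0,…,132}.
133 − 10 = 123 transpositions; sign(π) = (−1)^123 = -1.

-1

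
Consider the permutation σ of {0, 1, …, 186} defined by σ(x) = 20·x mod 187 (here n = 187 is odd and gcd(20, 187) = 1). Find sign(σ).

-1

Orbit of 108 under x↦20x: [108, 103, 3, 60, 78, 64, 158]… (length divides ord_187(20)).
Cycle lengths of π_20 on ℤ/187ℤ: [80, 80, 16, 5, 5, 1]; 6 cycles in total.
With 6 cycles on 187 points, sign = (−1)^{187−6} = -1.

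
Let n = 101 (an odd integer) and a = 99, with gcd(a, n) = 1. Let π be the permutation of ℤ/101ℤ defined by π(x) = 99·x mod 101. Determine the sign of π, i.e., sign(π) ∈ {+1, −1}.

-1

Orbit of 57 under x↦99x: [57, 88, 26, 49, 3, 95, 12]… (length divides ord_101(99)).
2 cycles of lengths [100, 1].
101 − 2 = 99 transpositions; sign(π) = (−1)^99 = -1.
The Jacobi symbol (99|101) = -1 (Zolotarev) agrees.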